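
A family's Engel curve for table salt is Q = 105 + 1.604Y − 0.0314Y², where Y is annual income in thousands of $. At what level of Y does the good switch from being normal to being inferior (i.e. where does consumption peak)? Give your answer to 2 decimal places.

25.54

dQ/dY = 1.604 − 0.0628Y.
The good is inferior where dQ/dY < 0. Setting dQ/dY = 0 gives Y = 1.604 / 0.0628 = 25.54.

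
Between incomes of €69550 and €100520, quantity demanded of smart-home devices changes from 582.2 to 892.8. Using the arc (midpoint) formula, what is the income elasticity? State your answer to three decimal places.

1.156

ΔQ = 892.8 − 582.2 = 310.6; midpoint Q̄ = (582.2 + 892.8)/2 = 737.5.
ΔI = 100520 − 69550 = 30970; midpoint Ī = (69550 + 100520)/2 = 85035.
η = (ΔQ/Q̄) ÷ (ΔI/Ī) = (310.6/737.5) ÷ (30970/85035) = 1.156.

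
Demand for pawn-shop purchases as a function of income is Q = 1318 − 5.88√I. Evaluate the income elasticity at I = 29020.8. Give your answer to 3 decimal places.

-1.583

At I = 29020.8: Q = 316.313.
dQ/dI = -5.88/(2√I) = -0.0172581 at this income.
η = (dQ/dI)·(I/Q) = -0.0172581 × (29020.8/316.313) = -1.583.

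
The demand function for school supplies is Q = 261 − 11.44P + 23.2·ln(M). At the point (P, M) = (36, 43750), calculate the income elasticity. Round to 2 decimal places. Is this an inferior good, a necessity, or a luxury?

0.24 (necessity)

At P = 36, M = 43750: Q = 97.081.
Holding P constant, ∂Q/∂M = 23.2/M = 0.000530286.
η_M = (∂Q/∂M)·(M/Q) = 0.000530286 × (43750/97.081) = 0.24.
Since 0 < η < 1, this is a necessity.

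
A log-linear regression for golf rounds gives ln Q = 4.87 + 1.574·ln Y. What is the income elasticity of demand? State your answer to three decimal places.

1.574

In a log-linear demand, the coefficient on ln Y is the income elasticity.
So η = 1.574.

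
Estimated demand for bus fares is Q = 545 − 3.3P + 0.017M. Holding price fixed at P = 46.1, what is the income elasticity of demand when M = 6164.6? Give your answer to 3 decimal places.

At P = 46.1, M = 6164.6: Q = 497.668.
Holding P constant, ∂Q/∂M = 0.017.
η_M = (∂Q/∂M)·(M/Q) = 0.017 × (6164.6/497.668) = 0.211.

0.211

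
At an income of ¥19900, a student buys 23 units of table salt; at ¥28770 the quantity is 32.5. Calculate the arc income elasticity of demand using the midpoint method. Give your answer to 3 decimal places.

ΔQ = 32.5 − 23 = 9.5; midpoint Q̄ = (23 + 32.5)/2 = 27.75.
ΔI = 28770 − 19900 = 8870; midpoint Ī = (19900 + 28770)/2 = 24335.
η = (ΔQ/Q̄) ÷ (ΔI/Ī) = (9.5/27.75) ÷ (8870/24335) = 0.939.

0.939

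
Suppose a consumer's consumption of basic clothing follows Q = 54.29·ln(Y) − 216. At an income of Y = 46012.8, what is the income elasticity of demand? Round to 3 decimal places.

At Y = 46012.8: Q = 366.894.
dQ/dY = 54.29/Y = 0.00117989 at this income.
η = (dQ/dY)·(Y/Q) = 0.00117989 × (46012.8/366.894) = 0.148.

0.148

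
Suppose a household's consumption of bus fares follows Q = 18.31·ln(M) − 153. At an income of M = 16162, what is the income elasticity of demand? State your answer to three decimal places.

0.749

At M = 16162: Q = 24.432.
dQ/dM = 18.31/M = 0.0011329 at this income.
η = (dQ/dM)·(M/Q) = 0.0011329 × (16162/24.432) = 0.749.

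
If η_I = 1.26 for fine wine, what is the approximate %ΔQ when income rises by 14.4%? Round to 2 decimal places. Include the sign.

%ΔQ ≈ η × %ΔI = 1.26 × 14.4% = 18.14%.

18.14%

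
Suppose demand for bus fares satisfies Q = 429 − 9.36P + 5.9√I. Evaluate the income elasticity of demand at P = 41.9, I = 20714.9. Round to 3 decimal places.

0.479

At P = 41.9, I = 20714.9: Q = 885.984.
Holding P constant, ∂Q/∂I = 5.9/(2√I) = 0.0204965.
η_I = (∂Q/∂I)·(I/Q) = 0.0204965 × (20714.9/885.984) = 0.479.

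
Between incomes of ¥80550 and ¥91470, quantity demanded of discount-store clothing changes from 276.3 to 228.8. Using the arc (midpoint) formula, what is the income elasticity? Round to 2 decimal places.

ΔQ = 228.8 − 276.3 = -47.5; midpoint Q̄ = (276.3 + 228.8)/2 = 252.55.
ΔI = 91470 − 80550 = 10920; midpoint Ī = (80550 + 91470)/2 = 86010.
η = (ΔQ/Q̄) ÷ (ΔI/Ī) = (-47.5/252.55) ÷ (10920/86010) = -1.48.

-1.48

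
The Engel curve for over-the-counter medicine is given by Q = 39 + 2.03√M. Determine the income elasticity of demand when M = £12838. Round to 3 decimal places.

0.428

At M = 12838: Q = 269.009.
dQ/dM = 2.03/(2√M) = 0.00895813 at this income.
η = (dQ/dM)·(M/Q) = 0.00895813 × (12838/269.009) = 0.428.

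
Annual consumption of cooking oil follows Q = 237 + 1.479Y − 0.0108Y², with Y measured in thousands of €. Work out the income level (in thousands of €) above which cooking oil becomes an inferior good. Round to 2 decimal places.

68.47

dQ/dY = 1.479 − 0.0216Y.
The good is inferior where dQ/dY < 0. Setting dQ/dY = 0 gives Y = 1.479 / 0.0216 = 68.47.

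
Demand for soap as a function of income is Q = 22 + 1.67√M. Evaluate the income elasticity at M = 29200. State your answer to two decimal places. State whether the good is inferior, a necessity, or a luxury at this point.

0.46 (necessity)

At M = 29200: Q = 307.370.
dQ/dM = 1.67/(2√M) = 0.00488647 at this income.
η = (dQ/dM)·(M/Q) = 0.00488647 × (29200/307.370) = 0.46.
Since 0 < η < 1, the good is a necessity.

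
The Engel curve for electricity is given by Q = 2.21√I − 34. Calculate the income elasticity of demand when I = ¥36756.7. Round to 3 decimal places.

At I = 36756.7: Q = 389.702.
dQ/dI = 2.21/(2√I) = 0.0057636 at this income.
η = (dQ/dI)·(I/Q) = 0.0057636 × (36756.7/389.702) = 0.544.

0.544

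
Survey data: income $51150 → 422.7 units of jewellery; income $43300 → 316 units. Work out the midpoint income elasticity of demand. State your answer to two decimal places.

ΔQ = 316 − 422.7 = -106.7; midpoint Q̄ = (422.7 + 316)/2 = 369.35.
ΔI = 43300 − 51150 = -7850; midpoint Ī = (51150 + 43300)/2 = 47225.
η = (ΔQ/Q̄) ÷ (ΔI/Ī) = (-106.7/369.35) ÷ (-7850/47225) = 1.74.

1.74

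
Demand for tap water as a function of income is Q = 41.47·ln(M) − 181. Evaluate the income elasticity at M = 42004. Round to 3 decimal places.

At M = 42004: Q = 260.470.
dQ/dM = 41.47/M = 0.000987287 at this income.
η = (dQ/dM)·(M/Q) = 0.000987287 × (42004/260.470) = 0.159.

0.159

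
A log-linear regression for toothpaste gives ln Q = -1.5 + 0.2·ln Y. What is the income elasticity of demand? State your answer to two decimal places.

0.20

In a log-linear demand, the coefficient on ln Y is the income elasticity.
So η = 0.20.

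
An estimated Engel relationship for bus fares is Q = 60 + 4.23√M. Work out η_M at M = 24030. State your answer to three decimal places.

0.458

At M = 24030: Q = 715.718.
dQ/dM = 4.23/(2√M) = 0.0136437 at this income.
η = (dQ/dM)·(M/Q) = 0.0136437 × (24030/715.718) = 0.458.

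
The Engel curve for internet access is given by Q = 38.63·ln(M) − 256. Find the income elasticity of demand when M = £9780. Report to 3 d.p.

At M = 9780: Q = 98.936.
dQ/dM = 38.63/M = 0.0039499 at this income.
η = (dQ/dM)·(M/Q) = 0.0039499 × (9780/98.936) = 0.390.

0.390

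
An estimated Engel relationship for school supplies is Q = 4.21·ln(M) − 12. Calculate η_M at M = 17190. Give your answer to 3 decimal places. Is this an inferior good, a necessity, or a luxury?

0.145 (necessity)

At M = 17190: Q = 29.056.
dQ/dM = 4.21/M = 0.00024491 at this income.
η = (dQ/dM)·(M/Q) = 0.00024491 × (17190/29.056) = 0.145.
Since 0 < η < 1, the good is a necessity.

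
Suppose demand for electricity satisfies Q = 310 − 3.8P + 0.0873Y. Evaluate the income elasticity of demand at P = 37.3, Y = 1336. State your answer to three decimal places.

At P = 37.3, Y = 1336: Q = 284.893.
Holding P constant, ∂Q/∂Y = 0.0873.
η_Y = (∂Q/∂Y)·(Y/Q) = 0.0873 × (1336/284.893) = 0.409.

0.409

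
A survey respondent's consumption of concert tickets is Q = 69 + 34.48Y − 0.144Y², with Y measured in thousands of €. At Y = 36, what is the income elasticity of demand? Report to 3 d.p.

0.773

At Y = 36: Q = 1123.6560.
dQ/dY = 34.48 − 0.288Y = 24.11200.
η = (dQ/dY)·(Y/Q) = 24.11200 × (36/1123.6560) = 0.773.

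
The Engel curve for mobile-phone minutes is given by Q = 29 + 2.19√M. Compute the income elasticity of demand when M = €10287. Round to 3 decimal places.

0.442

At M = 10287: Q = 251.120.
dQ/dM = 2.19/(2√M) = 0.0107962 at this income.
η = (dQ/dM)·(M/Q) = 0.0107962 × (10287/251.120) = 0.442.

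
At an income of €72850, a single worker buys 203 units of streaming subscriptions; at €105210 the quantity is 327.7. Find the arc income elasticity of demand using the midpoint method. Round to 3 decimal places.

1.293

ΔQ = 327.7 − 203 = 124.7; midpoint Q̄ = (203 + 327.7)/2 = 265.35.
ΔI = 105210 − 72850 = 32360; midpoint Ī = (72850 + 105210)/2 = 89030.
η = (ΔQ/Q̄) ÷ (ΔI/Ī) = (124.7/265.35) ÷ (32360/89030) = 1.293.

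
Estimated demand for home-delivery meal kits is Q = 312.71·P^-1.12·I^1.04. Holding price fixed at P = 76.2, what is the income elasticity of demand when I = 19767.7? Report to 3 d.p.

For a multiplicative demand Q = A·P^α·I^β, the income elasticity is β everywhere.
Here β = 1.04, so η = 1.040.

1.040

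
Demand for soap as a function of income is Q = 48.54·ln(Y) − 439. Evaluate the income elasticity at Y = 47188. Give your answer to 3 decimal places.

0.582

At Y = 47188: Q = 83.382.
dQ/dY = 48.54/Y = 0.00102865 at this income.
η = (dQ/dY)·(Y/Q) = 0.00102865 × (47188/83.382) = 0.582.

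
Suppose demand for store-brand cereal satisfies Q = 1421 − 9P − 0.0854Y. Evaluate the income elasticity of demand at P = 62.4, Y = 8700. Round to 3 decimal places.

-6.382

At P = 62.4, Y = 8700: Q = 116.420.
Holding P constant, ∂Q/∂Y = −0.0854.
η_Y = (∂Q/∂Y)·(Y/Q) = -0.0854 × (8700/116.420) = -6.382.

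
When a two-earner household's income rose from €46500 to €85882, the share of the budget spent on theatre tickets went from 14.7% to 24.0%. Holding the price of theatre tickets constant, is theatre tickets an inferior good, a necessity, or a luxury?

The budget share rises as income rises, so η > 1.

luxury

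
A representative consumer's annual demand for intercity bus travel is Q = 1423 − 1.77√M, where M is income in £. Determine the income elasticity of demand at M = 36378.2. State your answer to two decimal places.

At M = 36378.2: Q = 1085.407.
dQ/dM = -1.77/(2√M) = -0.00464005 at this income.
η = (dQ/dM)·(M/Q) = -0.00464005 × (36378.2/1085.407) = -0.16.

-0.16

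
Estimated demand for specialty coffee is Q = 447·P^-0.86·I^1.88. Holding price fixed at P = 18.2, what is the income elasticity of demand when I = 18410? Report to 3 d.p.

1.880

For a multiplicative demand Q = A·P^α·I^β, the income elasticity is β everywhere.
Here β = 1.88, so η = 1.880.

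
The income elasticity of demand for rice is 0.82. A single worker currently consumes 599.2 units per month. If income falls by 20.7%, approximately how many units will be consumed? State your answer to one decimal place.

%ΔQ ≈ η × %ΔI = 0.82 × (-20.7%) = -16.974%.
New Q ≈ 599.2 × (1 − 0.16974) = 497.5.

497.5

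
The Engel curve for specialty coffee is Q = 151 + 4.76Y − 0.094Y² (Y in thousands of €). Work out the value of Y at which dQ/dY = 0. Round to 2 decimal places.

25.32

dQ/dY = 4.76 − 0.188Y.
The good is inferior where dQ/dY < 0. Setting dQ/dY = 0 gives Y = 4.76 / 0.188 = 25.32.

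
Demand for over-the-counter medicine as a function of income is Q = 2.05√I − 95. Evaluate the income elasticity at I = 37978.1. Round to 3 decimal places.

0.656

At I = 37978.1: Q = 304.503.
dQ/dI = 2.05/(2√I) = 0.00525965 at this income.
η = (dQ/dI)·(I/Q) = 0.00525965 × (37978.1/304.503) = 0.656.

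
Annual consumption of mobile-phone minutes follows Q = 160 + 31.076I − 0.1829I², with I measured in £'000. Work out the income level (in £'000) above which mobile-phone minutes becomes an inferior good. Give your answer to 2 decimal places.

84.95

dQ/dI = 31.076 − 0.3658I.
The good is inferior where dQ/dI < 0. Setting dQ/dI = 0 gives I = 31.076 / 0.3658 = 84.95.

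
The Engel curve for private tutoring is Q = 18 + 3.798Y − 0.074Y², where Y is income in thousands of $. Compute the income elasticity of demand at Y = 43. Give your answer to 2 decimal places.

At Y = 43: Q = 44.4880.
dQ/dY = 3.798 − 0.148Y = -2.56600.
η = (dQ/dY)·(Y/Q) = -2.56600 × (43/44.4880) = -2.48.

-2.48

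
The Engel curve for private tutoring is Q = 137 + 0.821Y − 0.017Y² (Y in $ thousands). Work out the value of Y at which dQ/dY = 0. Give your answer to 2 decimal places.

dQ/dY = 0.821 − 0.034Y.
The good is inferior where dQ/dY < 0. Setting dQ/dY = 0 gives Y = 0.821 / 0.034 = 24.15.

24.15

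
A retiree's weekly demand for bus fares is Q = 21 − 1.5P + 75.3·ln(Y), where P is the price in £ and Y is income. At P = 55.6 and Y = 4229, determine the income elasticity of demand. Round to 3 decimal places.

At P = 55.6, Y = 4229: Q = 566.334.
Holding P constant, ∂Q/∂Y = 75.3/Y = 0.0178056.
η_Y = (∂Q/∂Y)·(Y/Q) = 0.0178056 × (4229/566.334) = 0.133.

0.133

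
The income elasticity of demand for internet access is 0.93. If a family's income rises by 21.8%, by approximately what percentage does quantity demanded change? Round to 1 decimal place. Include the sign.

%ΔQ ≈ η × %ΔI = 0.93 × 21.8% = 20.3%.

20.3%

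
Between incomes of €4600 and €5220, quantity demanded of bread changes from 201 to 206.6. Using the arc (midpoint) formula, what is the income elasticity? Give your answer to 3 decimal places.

ΔQ = 206.6 − 201 = 5.6; midpoint Q̄ = (201 + 206.6)/2 = 203.8.
ΔI = 5220 − 4600 = 620; midpoint Ī = (4600 + 5220)/2 = 4910.
η = (ΔQ/Q̄) ÷ (ΔI/Ī) = (5.6/203.8) ÷ (620/4910) = 0.218.

0.218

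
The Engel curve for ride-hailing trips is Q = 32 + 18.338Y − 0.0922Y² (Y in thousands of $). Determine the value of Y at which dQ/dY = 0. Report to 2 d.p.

99.45

dQ/dY = 18.338 − 0.1844Y.
The good is inferior where dQ/dY < 0. Setting dQ/dY = 0 gives Y = 18.338 / 0.1844 = 99.45.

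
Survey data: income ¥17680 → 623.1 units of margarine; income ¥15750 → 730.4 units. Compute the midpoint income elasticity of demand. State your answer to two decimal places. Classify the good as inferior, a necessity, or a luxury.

-1.37 (inferior good)

ΔQ = 730.4 − 623.1 = 107.3; midpoint Q̄ = (623.1 + 730.4)/2 = 676.75.
ΔI = 15750 − 17680 = -1930; midpoint Ī = (17680 + 15750)/2 = 16715.
η = (ΔQ/Q̄) ÷ (ΔI/Ī) = (107.3/676.75) ÷ (-1930/16715) = -1.37.
η < 0 ⇒ inferior good.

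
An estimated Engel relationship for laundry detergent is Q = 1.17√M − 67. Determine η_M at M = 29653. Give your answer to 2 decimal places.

At M = 29653: Q = 134.475.
dQ/dM = 1.17/(2√M) = 0.0033972 at this income.
η = (dQ/dM)·(M/Q) = 0.0033972 × (29653/134.475) = 0.75.

0.75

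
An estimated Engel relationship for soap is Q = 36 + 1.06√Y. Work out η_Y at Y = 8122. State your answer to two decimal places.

0.36

At Y = 8122: Q = 131.529.
dQ/dY = 1.06/(2√Y) = 0.00588091 at this income.
η = (dQ/dY)·(Y/Q) = 0.00588091 × (8122/131.529) = 0.36.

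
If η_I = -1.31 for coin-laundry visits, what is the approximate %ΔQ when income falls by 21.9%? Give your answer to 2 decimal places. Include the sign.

28.69%

%ΔQ ≈ η × %ΔI = -1.31 × (-21.9%) = 28.69%.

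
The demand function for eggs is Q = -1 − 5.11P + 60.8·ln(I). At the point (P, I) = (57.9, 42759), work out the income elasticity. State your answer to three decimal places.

0.173

At P = 57.9, I = 42759: Q = 351.462.
Holding P constant, ∂Q/∂I = 60.8/I = 0.00142192.
η_I = (∂Q/∂I)·(I/Q) = 0.00142192 × (42759/351.462) = 0.173.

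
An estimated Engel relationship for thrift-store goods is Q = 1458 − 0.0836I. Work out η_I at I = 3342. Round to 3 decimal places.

At I = 3342: Q = 1178.609.
dQ/dI = −0.0836.
η = (dQ/dI)·(I/Q) = -0.0836 × (3342/1178.609) = -0.237.

-0.237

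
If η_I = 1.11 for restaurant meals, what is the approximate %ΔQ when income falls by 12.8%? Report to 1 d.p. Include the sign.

%ΔQ ≈ η × %ΔI = 1.11 × (-12.8%) = -14.2%.

-14.2%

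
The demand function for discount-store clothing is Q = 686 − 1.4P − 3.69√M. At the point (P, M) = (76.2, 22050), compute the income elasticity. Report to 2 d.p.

-8.73

At P = 76.2, M = 22050: Q = 31.383.
Holding P constant, ∂Q/∂M = -3.69/(2√M) = -0.0124249.
η_M = (∂Q/∂M)·(M/Q) = -0.0124249 × (22050/31.383) = -8.73.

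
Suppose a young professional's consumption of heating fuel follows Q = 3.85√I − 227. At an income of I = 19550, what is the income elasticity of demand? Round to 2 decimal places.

At I = 19550: Q = 311.312.
dQ/dI = 3.85/(2√I) = 0.0137676 at this income.
η = (dQ/dI)·(I/Q) = 0.0137676 × (19550/311.312) = 0.86.

0.86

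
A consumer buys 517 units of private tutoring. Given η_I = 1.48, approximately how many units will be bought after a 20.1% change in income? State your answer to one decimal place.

670.8

%ΔQ ≈ η × %ΔI = 1.48 × 20.1% = 29.748%.
New Q ≈ 517 × (1 + 0.29748) = 670.8.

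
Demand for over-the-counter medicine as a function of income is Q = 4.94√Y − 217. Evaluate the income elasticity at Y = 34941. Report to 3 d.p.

At Y = 34941: Q = 706.410.
dQ/dY = 4.94/(2√Y) = 0.0132138 at this income.
η = (dQ/dY)·(Y/Q) = 0.0132138 × (34941/706.410) = 0.654.

0.654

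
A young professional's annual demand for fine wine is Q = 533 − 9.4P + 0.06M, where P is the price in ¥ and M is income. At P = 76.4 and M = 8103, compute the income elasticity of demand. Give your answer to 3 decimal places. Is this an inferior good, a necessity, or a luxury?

At P = 76.4, M = 8103: Q = 301.020.
Holding P constant, ∂Q/∂M = 0.06.
η_M = (∂Q/∂M)·(M/Q) = 0.06 × (8103/301.020) = 1.615.
Since η > 1, this is a luxury.

1.615 (luxury)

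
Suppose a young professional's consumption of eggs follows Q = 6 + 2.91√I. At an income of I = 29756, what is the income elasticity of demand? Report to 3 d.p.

At I = 29756: Q = 507.973.
dQ/dI = 2.91/(2√I) = 0.00843482 at this income.
η = (dQ/dI)·(I/Q) = 0.00843482 × (29756/507.973) = 0.494.

0.494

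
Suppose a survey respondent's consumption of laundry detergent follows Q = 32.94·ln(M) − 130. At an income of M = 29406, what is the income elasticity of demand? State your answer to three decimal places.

0.158

At M = 29406: Q = 208.918.
dQ/dM = 32.94/M = 0.00112018 at this income.
η = (dQ/dM)·(M/Q) = 0.00112018 × (29406/208.918) = 0.158.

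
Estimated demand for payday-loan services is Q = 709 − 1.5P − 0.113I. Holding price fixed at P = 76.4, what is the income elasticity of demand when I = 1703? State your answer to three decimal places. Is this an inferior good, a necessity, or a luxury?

-0.479 (inferior good)

At P = 76.4, I = 1703: Q = 401.961.
Holding P constant, ∂Q/∂I = −0.113.
η_I = (∂Q/∂I)·(I/Q) = -0.113 × (1703/401.961) = -0.479.
Since η < 0, this is an inferior good.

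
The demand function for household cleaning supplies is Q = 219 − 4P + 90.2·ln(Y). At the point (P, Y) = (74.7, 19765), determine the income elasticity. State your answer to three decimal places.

0.111

At P = 74.7, Y = 19765: Q = 812.428.
Holding P constant, ∂Q/∂Y = 90.2/Y = 0.00456362.
η_Y = (∂Q/∂Y)·(Y/Q) = 0.00456362 × (19765/812.428) = 0.111.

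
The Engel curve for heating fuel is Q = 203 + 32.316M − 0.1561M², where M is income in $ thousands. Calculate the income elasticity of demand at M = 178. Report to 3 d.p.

-4.101

At M = 178: Q = 1009.3756.
dQ/dM = 32.316 − 0.3122M = -23.25560.
η = (dQ/dM)·(M/Q) = -23.25560 × (178/1009.3756) = -4.101.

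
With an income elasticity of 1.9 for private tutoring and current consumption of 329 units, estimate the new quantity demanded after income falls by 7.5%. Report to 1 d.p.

%ΔQ ≈ η × %ΔI = 1.9 × (-7.5%) = -14.25%.
New Q ≈ 329 × (1 − 0.1425) = 282.1.

282.1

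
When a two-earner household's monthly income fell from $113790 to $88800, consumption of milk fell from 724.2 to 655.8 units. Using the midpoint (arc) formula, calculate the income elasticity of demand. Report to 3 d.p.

ΔQ = 655.8 − 724.2 = -68.4; midpoint Q̄ = (724.2 + 655.8)/2 = 690.
ΔI = 88800 − 113790 = -24990; midpoint Ī = (113790 + 88800)/2 = 101295.
η = (ΔQ/Q̄) ÷ (ΔI/Ī) = (-68.4/690) ÷ (-24990/101295) = 0.402.

0.402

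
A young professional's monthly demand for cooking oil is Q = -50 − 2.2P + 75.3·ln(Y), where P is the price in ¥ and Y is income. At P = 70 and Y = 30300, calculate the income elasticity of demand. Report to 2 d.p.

0.13

At P = 70, Y = 30300: Q = 573.013.
Holding P constant, ∂Q/∂Y = 75.3/Y = 0.00248515.
η_Y = (∂Q/∂Y)·(Y/Q) = 0.00248515 × (30300/573.013) = 0.13.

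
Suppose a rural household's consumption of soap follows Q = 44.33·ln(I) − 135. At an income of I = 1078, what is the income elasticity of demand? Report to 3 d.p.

At I = 1078: Q = 174.550.
dQ/dI = 44.33/I = 0.0411224 at this income.
η = (dQ/dI)·(I/Q) = 0.0411224 × (1078/174.550) = 0.254.

0.254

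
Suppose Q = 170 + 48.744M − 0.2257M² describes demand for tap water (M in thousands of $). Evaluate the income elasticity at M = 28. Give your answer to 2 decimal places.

0.74

At M = 28: Q = 1357.8832.
dQ/dM = 48.744 − 0.4514M = 36.10480.
η = (dQ/dM)·(M/Q) = 36.10480 × (28/1357.8832) = 0.74.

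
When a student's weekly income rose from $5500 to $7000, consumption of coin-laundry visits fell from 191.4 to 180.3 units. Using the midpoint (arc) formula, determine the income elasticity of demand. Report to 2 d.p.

ΔQ = 180.3 − 191.4 = -11.1; midpoint Q̄ = (191.4 + 180.3)/2 = 185.85.
ΔI = 7000 − 5500 = 1500; midpoint Ī = (5500 + 7000)/2 = 6250.
η = (ΔQ/Q̄) ÷ (ΔI/Ī) = (-11.1/185.85) ÷ (1500/6250) = -0.25.

-0.25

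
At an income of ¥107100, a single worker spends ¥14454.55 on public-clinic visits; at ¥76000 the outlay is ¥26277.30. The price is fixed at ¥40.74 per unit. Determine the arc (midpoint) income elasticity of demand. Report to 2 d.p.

-1.71

With a constant price, Q₁ = 14454.55/40.74 = 354.800 and Q₂ = 26277.30/40.74 = 645.000 (equivalently, work directly with expenditure since P cancels).
Midpoint %ΔQ = (26277.30 − 14454.55)/20365.93 = 0.58052; midpoint %ΔI = (76000 − 107100)/91550 = -0.33971.
η = 0.58052 / -0.33971 = -1.71.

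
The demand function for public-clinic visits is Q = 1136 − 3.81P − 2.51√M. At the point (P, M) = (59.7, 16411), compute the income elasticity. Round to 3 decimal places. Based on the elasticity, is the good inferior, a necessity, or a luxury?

-0.274 (inferior good)

At P = 59.7, M = 16411: Q = 586.998.
Holding P constant, ∂Q/∂M = -2.51/(2√M) = -0.00979662.
η_M = (∂Q/∂M)·(M/Q) = -0.00979662 × (16411/586.998) = -0.274.
Since η < 0, this is an inferior good.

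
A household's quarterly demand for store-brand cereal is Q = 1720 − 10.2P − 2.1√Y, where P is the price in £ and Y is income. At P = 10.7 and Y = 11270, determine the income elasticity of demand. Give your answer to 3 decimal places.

At P = 10.7, Y = 11270: Q = 1387.923.
Holding P constant, ∂Q/∂Y = -2.1/(2√Y) = -0.00989071.
η_Y = (∂Q/∂Y)·(Y/Q) = -0.00989071 × (11270/1387.923) = -0.080.

-0.080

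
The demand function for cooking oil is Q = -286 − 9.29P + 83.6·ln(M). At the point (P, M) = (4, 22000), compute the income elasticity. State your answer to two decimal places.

0.16

At P = 4, M = 22000: Q = 512.739.
Holding P constant, ∂Q/∂M = 83.6/M = 0.0038.
η_M = (∂Q/∂M)·(M/Q) = 0.0038 × (22000/512.739) = 0.16.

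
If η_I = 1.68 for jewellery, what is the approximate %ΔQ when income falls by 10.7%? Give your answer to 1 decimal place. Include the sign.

%ΔQ ≈ η × %ΔI = 1.68 × (-10.7%) = -18.0%.

-18.0%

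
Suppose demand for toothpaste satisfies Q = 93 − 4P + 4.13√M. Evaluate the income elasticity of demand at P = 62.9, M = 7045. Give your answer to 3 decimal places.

0.922

At P = 62.9, M = 7045: Q = 188.049.
Holding P constant, ∂Q/∂M = 4.13/(2√M) = 0.0246025.
η_M = (∂Q/∂M)·(M/Q) = 0.0246025 × (7045/188.049) = 0.922.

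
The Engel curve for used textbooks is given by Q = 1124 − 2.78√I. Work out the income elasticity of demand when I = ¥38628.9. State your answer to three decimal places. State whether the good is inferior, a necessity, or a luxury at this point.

-0.473 (inferior good)

At I = 38628.9: Q = 577.612.
dQ/dI = -2.78/(2√I) = -0.00707227 at this income.
η = (dQ/dI)·(I/Q) = -0.00707227 × (38628.9/577.612) = -0.473.
Since η < 0, the good is an inferior good.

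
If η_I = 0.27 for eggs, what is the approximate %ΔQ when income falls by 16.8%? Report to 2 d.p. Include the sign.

-4.54%

%ΔQ ≈ η × %ΔI = 0.27 × (-16.8%) = -4.54%.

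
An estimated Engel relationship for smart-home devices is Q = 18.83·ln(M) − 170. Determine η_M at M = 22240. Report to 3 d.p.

At M = 22240: Q = 18.482.
dQ/dM = 18.83/M = 0.000846673 at this income.
η = (dQ/dM)·(M/Q) = 0.000846673 × (22240/18.482) = 1.019.

1.019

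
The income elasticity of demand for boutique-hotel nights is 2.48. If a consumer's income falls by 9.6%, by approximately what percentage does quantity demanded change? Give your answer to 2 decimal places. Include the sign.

-23.81%

%ΔQ ≈ η × %ΔI = 2.48 × (-9.6%) = -23.81%.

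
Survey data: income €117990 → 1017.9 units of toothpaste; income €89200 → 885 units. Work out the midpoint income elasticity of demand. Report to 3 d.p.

ΔQ = 885 − 1017.9 = -132.9; midpoint Q̄ = (1017.9 + 885)/2 = 951.45.
ΔI = 89200 − 117990 = -28790; midpoint Ī = (117990 + 89200)/2 = 103595.
η = (ΔQ/Q̄) ÷ (ΔI/Ī) = (-132.9/951.45) ÷ (-28790/103595) = 0.503.

0.503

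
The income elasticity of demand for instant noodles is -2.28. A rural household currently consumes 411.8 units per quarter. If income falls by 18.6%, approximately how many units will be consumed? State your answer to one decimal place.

%ΔQ ≈ η × %ΔI = -2.28 × (-18.6%) = 42.408%.
New Q ≈ 411.8 × (1 + 0.42408) = 586.4.

586.4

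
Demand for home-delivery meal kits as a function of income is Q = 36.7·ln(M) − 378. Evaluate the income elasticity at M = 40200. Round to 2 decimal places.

At M = 40200: Q = 11.080.
dQ/dM = 36.7/M = 0.000912935 at this income.
η = (dQ/dM)·(M/Q) = 0.000912935 × (40200/11.080) = 3.31.

3.31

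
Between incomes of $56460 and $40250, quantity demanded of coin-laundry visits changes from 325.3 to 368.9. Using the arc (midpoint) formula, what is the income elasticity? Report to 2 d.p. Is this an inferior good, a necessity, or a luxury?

ΔQ = 368.9 − 325.3 = 43.6; midpoint Q̄ = (325.3 + 368.9)/2 = 347.1.
ΔI = 40250 − 56460 = -16210; midpoint Ī = (56460 + 40250)/2 = 48355.
η = (ΔQ/Q̄) ÷ (ΔI/Ī) = (43.6/347.1) ÷ (-16210/48355) = -0.37.
η < 0 ⇒ inferior good.

-0.37 (inferior good)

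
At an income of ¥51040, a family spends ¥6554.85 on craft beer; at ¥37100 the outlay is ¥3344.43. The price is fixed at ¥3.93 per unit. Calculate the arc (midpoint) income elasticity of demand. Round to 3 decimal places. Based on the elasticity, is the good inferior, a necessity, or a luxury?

With a constant price, Q₁ = 6554.85/3.93 = 1667.901 and Q₂ = 3344.43/3.93 = 851.000 (equivalently, work directly with expenditure since P cancels).
Midpoint %ΔQ = (3344.43 − 6554.85)/4949.64 = -0.64862; midpoint %ΔI = (37100 − 51040)/44070 = -0.31631.
η = -0.64862 / -0.31631 = 2.051.
η > 1 ⇒ luxury.

2.051 (luxury)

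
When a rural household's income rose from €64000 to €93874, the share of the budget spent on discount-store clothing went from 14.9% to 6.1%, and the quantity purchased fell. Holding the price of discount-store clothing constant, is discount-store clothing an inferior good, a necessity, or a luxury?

Quantity demanded falls as income rises, so η < 0.

inferior good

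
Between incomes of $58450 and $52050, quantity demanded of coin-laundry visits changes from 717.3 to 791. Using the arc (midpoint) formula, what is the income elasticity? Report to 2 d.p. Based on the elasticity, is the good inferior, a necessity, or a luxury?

ΔQ = 791 − 717.3 = 73.7; midpoint Q̄ = (717.3 + 791)/2 = 754.15.
ΔI = 52050 − 58450 = -6400; midpoint Ī = (58450 + 52050)/2 = 55250.
η = (ΔQ/Q̄) ÷ (ΔI/Ī) = (73.7/754.15) ÷ (-6400/55250) = -0.84.
η < 0 ⇒ inferior good.

-0.84 (inferior good)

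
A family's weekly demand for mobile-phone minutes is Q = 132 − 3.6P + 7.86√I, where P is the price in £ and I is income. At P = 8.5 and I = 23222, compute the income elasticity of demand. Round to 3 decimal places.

At P = 8.5, I = 23222: Q = 1299.167.
Holding P constant, ∂Q/∂I = 7.86/(2√I) = 0.0257895.
η_I = (∂Q/∂I)·(I/Q) = 0.0257895 × (23222/1299.167) = 0.461.

0.461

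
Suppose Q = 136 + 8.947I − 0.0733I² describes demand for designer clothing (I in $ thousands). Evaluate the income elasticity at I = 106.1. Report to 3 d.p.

At I = 106.1: Q = 260.1232.
dQ/dI = 8.947 − 0.1466I = -6.60726.
η = (dQ/dI)·(I/Q) = -6.60726 × (106.1/260.1232) = -2.695.

-2.695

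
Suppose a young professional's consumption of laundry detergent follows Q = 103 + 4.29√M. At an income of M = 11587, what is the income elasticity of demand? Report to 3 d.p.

0.409

At M = 11587: Q = 564.788.
dQ/dM = 4.29/(2√M) = 0.019927 at this income.
η = (dQ/dM)·(M/Q) = 0.019927 × (11587/564.788) = 0.409.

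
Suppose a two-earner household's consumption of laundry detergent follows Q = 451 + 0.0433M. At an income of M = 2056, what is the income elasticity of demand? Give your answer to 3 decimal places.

0.165

At M = 2056: Q = 540.025.
dQ/dM = 0.0433.
η = (dQ/dM)·(M/Q) = 0.0433 × (2056/540.025) = 0.165.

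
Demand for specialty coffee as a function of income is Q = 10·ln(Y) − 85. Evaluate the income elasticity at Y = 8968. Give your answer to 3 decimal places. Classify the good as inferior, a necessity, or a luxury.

At Y = 8968: Q = 6.014.
dQ/dY = 10/Y = 0.00111508 at this income.
η = (dQ/dY)·(Y/Q) = 0.00111508 × (8968/6.014) = 1.663.
Since η > 1, the good is a luxury.

1.663 (luxury)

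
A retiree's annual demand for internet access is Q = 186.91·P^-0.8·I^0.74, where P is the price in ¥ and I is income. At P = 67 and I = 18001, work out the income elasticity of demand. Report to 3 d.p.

For a multiplicative demand Q = A·P^α·I^β, the income elasticity is β everywhere.
Here β = 0.74, so η = 0.740.

0.740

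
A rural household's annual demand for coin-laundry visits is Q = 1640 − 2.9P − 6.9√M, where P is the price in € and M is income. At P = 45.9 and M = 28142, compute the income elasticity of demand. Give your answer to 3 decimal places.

At P = 45.9, M = 28142: Q = 349.375.
Holding P constant, ∂Q/∂M = -6.9/(2√M) = -0.0205656.
η_M = (∂Q/∂M)·(M/Q) = -0.0205656 × (28142/349.375) = -1.657.

-1.657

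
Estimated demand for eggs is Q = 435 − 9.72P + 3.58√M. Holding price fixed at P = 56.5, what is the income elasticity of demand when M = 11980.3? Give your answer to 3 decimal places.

At P = 56.5, M = 11980.3: Q = 277.667.
Holding P constant, ∂Q/∂M = 3.58/(2√M) = 0.0163538.
η_M = (∂Q/∂M)·(M/Q) = 0.0163538 × (11980.3/277.667) = 0.706.

0.706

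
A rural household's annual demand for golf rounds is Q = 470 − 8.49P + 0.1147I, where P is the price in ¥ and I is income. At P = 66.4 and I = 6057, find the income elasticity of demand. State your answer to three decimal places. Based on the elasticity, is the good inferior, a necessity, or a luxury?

At P = 66.4, I = 6057: Q = 601.002.
Holding P constant, ∂Q/∂I = 0.1147.
η_I = (∂Q/∂I)·(I/Q) = 0.1147 × (6057/601.002) = 1.156.
Since η > 1, this is a luxury.

1.156 (luxury)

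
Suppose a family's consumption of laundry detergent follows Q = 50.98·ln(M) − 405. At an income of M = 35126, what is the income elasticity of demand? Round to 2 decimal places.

0.40

At M = 35126: Q = 128.592.
dQ/dM = 50.98/M = 0.00145135 at this income.
η = (dQ/dM)·(M/Q) = 0.00145135 × (35126/128.592) = 0.40.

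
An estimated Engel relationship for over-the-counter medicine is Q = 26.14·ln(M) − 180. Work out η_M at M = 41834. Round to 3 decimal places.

At M = 41834: Q = 98.168.
dQ/dM = 26.14/M = 0.000624851 at this income.
η = (dQ/dM)·(M/Q) = 0.000624851 × (41834/98.168) = 0.266.

0.266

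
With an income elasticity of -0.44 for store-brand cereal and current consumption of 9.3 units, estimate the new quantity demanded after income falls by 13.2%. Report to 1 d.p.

9.8

%ΔQ ≈ η × %ΔI = -0.44 × (-13.2%) = 5.808%.
New Q ≈ 9.3 × (1 + 0.05808) = 9.8.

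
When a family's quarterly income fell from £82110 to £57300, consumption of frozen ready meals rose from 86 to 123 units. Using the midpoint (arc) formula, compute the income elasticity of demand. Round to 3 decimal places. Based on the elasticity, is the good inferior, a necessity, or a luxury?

ΔQ = 123 − 86 = 37; midpoint Q̄ = (86 + 123)/2 = 104.5.
ΔI = 57300 − 82110 = -24810; midpoint Ī = (82110 + 57300)/2 = 69705.
η = (ΔQ/Q̄) ÷ (ΔI/Ī) = (37/104.5) ÷ (-24810/69705) = -0.995.
η < 0 ⇒ inferior good.

-0.995 (inferior good)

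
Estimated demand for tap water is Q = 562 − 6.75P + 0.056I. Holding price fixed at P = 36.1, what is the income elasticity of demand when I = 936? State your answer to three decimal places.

At P = 36.1, I = 936: Q = 370.741.
Holding P constant, ∂Q/∂I = 0.056.
η_I = (∂Q/∂I)·(I/Q) = 0.056 × (936/370.741) = 0.141.

0.141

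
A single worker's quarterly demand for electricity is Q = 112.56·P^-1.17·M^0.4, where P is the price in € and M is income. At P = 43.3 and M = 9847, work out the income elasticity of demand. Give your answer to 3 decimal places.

0.400

For a multiplicative demand Q = A·P^α·M^β, the income elasticity is β everywhere.
Here β = 0.4, so η = 0.400.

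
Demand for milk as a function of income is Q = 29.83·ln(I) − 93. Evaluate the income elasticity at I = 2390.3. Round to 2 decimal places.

At I = 2390.3: Q = 139.053.
dQ/dI = 29.83/I = 0.0124796 at this income.
η = (dQ/dI)·(I/Q) = 0.0124796 × (2390.3/139.053) = 0.21.

0.21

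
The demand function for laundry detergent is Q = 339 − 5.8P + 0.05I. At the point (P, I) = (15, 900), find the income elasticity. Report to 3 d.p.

At P = 15, I = 900: Q = 297.000.
Holding P constant, ∂Q/∂I = 0.05.
η_I = (∂Q/∂I)·(I/Q) = 0.05 × (900/297.000) = 0.152.

0.152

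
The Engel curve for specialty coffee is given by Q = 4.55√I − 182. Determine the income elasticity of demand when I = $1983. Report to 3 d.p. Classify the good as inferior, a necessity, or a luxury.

4.914 (luxury)

At I = 1983: Q = 20.616.
dQ/dI = 4.55/(2√I) = 0.0510881 at this income.
η = (dQ/dI)·(I/Q) = 0.0510881 × (1983/20.616) = 4.914.
Since η > 1, the good is a luxury.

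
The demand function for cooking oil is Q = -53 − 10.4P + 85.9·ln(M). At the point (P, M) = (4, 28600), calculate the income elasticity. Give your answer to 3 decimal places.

0.109

At P = 4, M = 28600: Q = 786.834.
Holding P constant, ∂Q/∂M = 85.9/M = 0.0030035.
η_M = (∂Q/∂M)·(M/Q) = 0.0030035 × (28600/786.834) = 0.109.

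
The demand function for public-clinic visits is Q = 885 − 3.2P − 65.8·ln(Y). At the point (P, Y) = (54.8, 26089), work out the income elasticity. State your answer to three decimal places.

At P = 54.8, Y = 26089: Q = 40.502.
Holding P constant, ∂Q/∂Y = -65.8/Y = -0.00252214.
η_Y = (∂Q/∂Y)·(Y/Q) = -0.00252214 × (26089/40.502) = -1.625.

-1.625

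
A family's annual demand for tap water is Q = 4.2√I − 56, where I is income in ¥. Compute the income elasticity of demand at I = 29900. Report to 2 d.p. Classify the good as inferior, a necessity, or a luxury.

At I = 29900: Q = 670.248.
dQ/dI = 4.2/(2√I) = 0.0121446 at this income.
η = (dQ/dI)·(I/Q) = 0.0121446 × (29900/670.248) = 0.54.
Since 0 < η < 1, the good is a necessity.

0.54 (necessity)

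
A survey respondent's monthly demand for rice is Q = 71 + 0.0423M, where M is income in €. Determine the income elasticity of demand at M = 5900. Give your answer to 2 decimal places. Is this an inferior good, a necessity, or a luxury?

0.78 (necessity)

At M = 5900: Q = 320.570.
dQ/dM = 0.0423.
η = (dQ/dM)·(M/Q) = 0.0423 × (5900/320.570) = 0.78.
Since 0 < η < 1, the good is a necessity.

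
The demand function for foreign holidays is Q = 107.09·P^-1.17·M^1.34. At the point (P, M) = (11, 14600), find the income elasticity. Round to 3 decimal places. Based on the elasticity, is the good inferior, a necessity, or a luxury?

For a multiplicative demand Q = A·P^α·M^β, the income elasticity is β everywhere.
Here β = 1.34, so η = 1.340.
Since η > 1, this is a luxury.

1.340 (luxury)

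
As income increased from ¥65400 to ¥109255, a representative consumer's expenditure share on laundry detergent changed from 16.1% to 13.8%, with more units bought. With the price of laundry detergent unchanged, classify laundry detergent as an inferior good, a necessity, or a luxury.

Quantity rises but the budget share falls as income rises, so 0 < η < 1.

necessity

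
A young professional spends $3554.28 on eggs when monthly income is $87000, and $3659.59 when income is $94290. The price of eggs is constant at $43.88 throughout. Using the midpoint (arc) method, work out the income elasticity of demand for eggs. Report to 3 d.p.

With a constant price, Q₁ = 3554.28/43.88 = 81.000 and Q₂ = 3659.59/43.88 = 83.400 (equivalently, work directly with expenditure since P cancels).
Midpoint %ΔQ = (3659.59 − 3554.28)/3606.94 = 0.02920; midpoint %ΔI = (94290 − 87000)/90645 = 0.08042.
η = 0.02920 / 0.08042 = 0.363.

0.363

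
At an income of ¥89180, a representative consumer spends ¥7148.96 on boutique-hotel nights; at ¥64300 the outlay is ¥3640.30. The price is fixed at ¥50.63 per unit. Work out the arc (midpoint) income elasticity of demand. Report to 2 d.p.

With a constant price, Q₁ = 7148.96/50.63 = 141.200 and Q₂ = 3640.30/50.63 = 71.900 (equivalently, work directly with expenditure since P cancels).
Midpoint %ΔQ = (3640.30 − 7148.96)/5394.63 = -0.65040; midpoint %ΔI = (64300 − 89180)/76740 = -0.32421.
η = -0.65040 / -0.32421 = 2.01.

2.01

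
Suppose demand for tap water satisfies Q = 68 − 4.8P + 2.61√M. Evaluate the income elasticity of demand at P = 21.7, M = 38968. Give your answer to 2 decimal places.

At P = 21.7, M = 38968: Q = 479.062.
Holding P constant, ∂Q/∂M = 2.61/(2√M) = 0.00661084.
η_M = (∂Q/∂M)·(M/Q) = 0.00661084 × (38968/479.062) = 0.54.

0.54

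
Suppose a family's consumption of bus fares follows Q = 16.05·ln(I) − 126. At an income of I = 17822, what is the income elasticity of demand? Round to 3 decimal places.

0.516

At I = 17822: Q = 31.100.
dQ/dI = 16.05/I = 0.000900572 at this income.
η = (dQ/dI)·(I/Q) = 0.000900572 × (17822/31.100) = 0.516.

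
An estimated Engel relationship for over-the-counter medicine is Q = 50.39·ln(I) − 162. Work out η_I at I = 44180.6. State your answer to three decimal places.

0.134

At I = 44180.6: Q = 376.974.
dQ/dI = 50.39/I = 0.00114055 at this income.
η = (dQ/dI)·(I/Q) = 0.00114055 × (44180.6/376.974) = 0.134.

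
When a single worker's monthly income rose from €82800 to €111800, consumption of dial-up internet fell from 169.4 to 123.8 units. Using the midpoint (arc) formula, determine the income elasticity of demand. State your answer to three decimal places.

ΔQ = 123.8 − 169.4 = -45.6; midpoint Q̄ = (169.4 + 123.8)/2 = 146.6.
ΔI = 111800 − 82800 = 29000; midpoint Ī = (82800 + 111800)/2 = 97300.
η = (ΔQ/Q̄) ÷ (ΔI/Ī) = (-45.6/146.6) ÷ (29000/97300) = -1.044.

-1.044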